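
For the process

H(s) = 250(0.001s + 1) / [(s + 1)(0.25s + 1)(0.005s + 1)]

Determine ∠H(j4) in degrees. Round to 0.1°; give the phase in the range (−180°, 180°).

At ω = 4 rad/s:
zero (1 + j4·0.001) = 1 + j0.004 → |·| ≈ 1, ∠ ≈ 0.23°
pole (1 + j4·1) = 1 + j4 → |·| ≈ 4.1231, ∠ ≈ 75.96°
pole (1 + j4·0.25) = 1 + j1 → |·| ≈ 1.4142, ∠ ≈ 45.00°
pole (1 + j4·0.005) = 1 + j0.02 → |·| ≈ 1.0002, ∠ ≈ 1.15°
∠H = (0.23°) − (75.96° + 45.00° + 1.15°) = -121.88°

-121.9°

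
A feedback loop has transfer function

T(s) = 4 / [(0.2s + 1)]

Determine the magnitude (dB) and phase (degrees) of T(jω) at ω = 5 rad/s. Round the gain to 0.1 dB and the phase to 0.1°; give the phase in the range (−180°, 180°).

9.0 dB, -45.0°

At ω = 5 rad/s:
pole (1 + j5·0.2) = 1 + j1 → |·| ≈ 1.4142, ∠ ≈ 45.00°
|T| = 4 · 1 / (1.4142) ≈ 2.8285
Gain = 20 log₁₀(2.8285) ≈ 9.03 dB
∠T = (0°) − (45.00°) = -45.00°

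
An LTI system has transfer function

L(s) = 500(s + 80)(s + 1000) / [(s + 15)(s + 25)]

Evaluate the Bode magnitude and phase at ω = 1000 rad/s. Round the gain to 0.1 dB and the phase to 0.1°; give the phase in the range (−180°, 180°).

At s = jω = j1000:
zero (s+80): 80 + j1000 → |·| = √(80²+1000²) = √1006400 ≈ 1003.2, ∠ = arctan(1000/80) ≈ 85.43°
zero (s+1000): 1000 + j1000 → |·| = √(1000²+1000²) = √2000000 ≈ 1414.2, ∠ = arctan(1000/1000) ≈ 45.00°
pole (s+15): 15 + j1000 → |·| = √(15²+1000²) = √1000225 ≈ 1000.1, ∠ = arctan(1000/15) ≈ 89.14°
pole (s+25): 25 + j1000 → |·| = √(25²+1000²) = √1000625 ≈ 1000.3, ∠ = arctan(1000/25) ≈ 88.57°
|L| = 500 · 1.4187e+06 / 1.0004e+06 ≈ 709.07
Gain = 20 log₁₀(709.07) ≈ 57.01 dB
∠L = 130.43° − 177.71° = -47.28°

57.0 dB, -47.3°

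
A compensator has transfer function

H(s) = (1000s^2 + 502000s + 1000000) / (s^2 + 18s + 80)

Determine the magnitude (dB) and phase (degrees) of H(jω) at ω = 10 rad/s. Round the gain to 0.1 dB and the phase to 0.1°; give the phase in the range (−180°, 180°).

Substitute s = j10:
Numerator: 1000(j10)^2 + 502000(j10) + 1000000 = 900000 + j5020000
Denominator: (j10)^2 + 18(j10) + 80 = -20 + j180
|N| = √(900000² + 5020000²) ≈ 5.1e+06, ∠N ≈ 79.84°
|D| = √(20² + 180²) ≈ 181.11, ∠D ≈ 96.34°
|H| = 5.1e+06 / 181.11 ≈ 28160
Gain = 20 log₁₀(28160) ≈ 88.99 dB
∠H = 79.84° − 96.34° = -16.50°

89.0 dB, -16.5°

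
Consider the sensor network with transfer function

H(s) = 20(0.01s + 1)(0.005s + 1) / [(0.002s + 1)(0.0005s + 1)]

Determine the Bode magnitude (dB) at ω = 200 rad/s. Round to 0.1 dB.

At ω = 200 rad/s:
zero (1 + j200·0.01) = 1 + j2 → |·| ≈ 2.2361, ∠ ≈ 63.43°
zero (1 + j200·0.005) = 1 + j1 → |·| ≈ 1.4142, ∠ ≈ 45.00°
pole (1 + j200·0.002) = 1 + j0.4 → |·| ≈ 1.077, ∠ ≈ 21.80°
pole (1 + j200·0.0005) = 1 + j0.1 → |·| ≈ 1.005, ∠ ≈ 5.71°
|H| = 20 · 2.2361 · 1.4142 / (1.077 · 1.005) ≈ 58.432
Gain = 20 log₁₀(58.432) ≈ 35.33 dB

35.3 dB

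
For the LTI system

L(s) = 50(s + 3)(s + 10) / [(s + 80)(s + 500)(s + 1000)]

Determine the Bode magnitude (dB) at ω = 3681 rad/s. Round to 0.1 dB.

-37.7 dB

At s = jω = j3681:
zero (s+3): 3 + j3681 → |·| = √(3²+3681²) = √13549770 ≈ 3681, ∠ = arctan(3681/3) ≈ 89.95°
zero (s+10): 10 + j3681 → |·| = √(10²+3681²) = √13549861 ≈ 3681, ∠ = arctan(3681/10) ≈ 89.84°
pole (s+80): 80 + j3681 → |·| = √(80²+3681²) = √13556161 ≈ 3681.9, ∠ = arctan(3681/80) ≈ 88.75°
pole (s+500): 500 + j3681 → |·| = √(500²+3681²) = √13799761 ≈ 3714.8, ∠ = arctan(3681/500) ≈ 82.26°
pole (s+1000): 1000 + j3681 → |·| = √(1000²+3681²) = √14549761 ≈ 3814.4, ∠ = arctan(3681/1000) ≈ 74.80°
|L| = 50 · 1.355e+07 / 5.2172e+10 ≈ 0.012986
Gain = 20 log₁₀(0.012986) ≈ -37.73 dB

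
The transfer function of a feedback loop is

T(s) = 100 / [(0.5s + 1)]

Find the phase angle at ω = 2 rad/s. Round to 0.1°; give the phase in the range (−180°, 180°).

-45.0°

At ω = 2 rad/s:
pole (1 + j2·0.5) = 1 + j1 → |·| ≈ 1.4142, ∠ ≈ 45.00°
∠T = (0°) − (45.00°) = -45.00°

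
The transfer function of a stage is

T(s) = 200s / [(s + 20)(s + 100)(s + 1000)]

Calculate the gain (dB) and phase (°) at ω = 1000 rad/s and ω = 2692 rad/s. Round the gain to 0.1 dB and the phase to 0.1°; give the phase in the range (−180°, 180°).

At s = jω = j1000:
zero at origin: s = j1000 → |·| = 1000, ∠ = 90.00°
pole (s+20): 20 + j1000 → |·| = √(20²+1000²) = √1000400 ≈ 1000.2, ∠ = arctan(1000/20) ≈ 88.85°
pole (s+100): 100 + j1000 → |·| = √(100²+1000²) = √1010000 ≈ 1005, ∠ = arctan(1000/100) ≈ 84.29°
pole (s+1000): 1000 + j1000 → |·| = √(1000²+1000²) = √2000000 ≈ 1414.2, ∠ = arctan(1000/1000) ≈ 45.00°
|T| = 200 · 1000 / 1.4216e+09 ≈ 0.00014069
Gain = 20 log₁₀(0.00014069) ≈ -77.03 dB
∠T = 90.00° − 218.14° = -128.14°

At s = jω = j2692:
zero at origin: s = j2692 → |·| = 2692, ∠ = 90.00°
pole (s+20): 20 + j2692 → |·| = √(20²+2692²) = √7247264 ≈ 2692.1, ∠ = arctan(2692/20) ≈ 89.57°
pole (s+100): 100 + j2692 → |·| = √(100²+2692²) = √7256864 ≈ 2693.9, ∠ = arctan(2692/100) ≈ 87.87°
pole (s+1000): 1000 + j2692 → |·| = √(1000²+2692²) = √8246864 ≈ 2871.7, ∠ = arctan(2692/1000) ≈ 69.62°
|T| = 200 · 2692 / 2.0826e+10 ≈ 2.5852e-05
Gain = 20 log₁₀(2.5852e-05) ≈ -91.75 dB
∠T = 90.00° − 247.06° = -157.06°

ω = 1000: -77.0 dB, -128.1°; ω = 2692: -91.8 dB, -157.1°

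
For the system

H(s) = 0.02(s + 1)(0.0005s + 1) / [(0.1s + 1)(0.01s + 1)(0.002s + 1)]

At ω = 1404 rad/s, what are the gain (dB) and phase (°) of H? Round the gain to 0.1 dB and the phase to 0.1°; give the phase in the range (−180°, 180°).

-44.7 dB, -120.9°

At ω = 1404 rad/s:
zero (1 + j1404·1) = 1 + j1404 → |·| ≈ 1404, ∠ ≈ 89.96°
zero (1 + j1404·0.0005) = 1 + j0.702 → |·| ≈ 1.2218, ∠ ≈ 35.07°
pole (1 + j1404·0.1) = 1 + j140.4 → |·| ≈ 140.4, ∠ ≈ 89.59°
pole (1 + j1404·0.01) = 1 + j14.04 → |·| ≈ 14.076, ∠ ≈ 85.93°
pole (1 + j1404·0.002) = 1 + j2.808 → |·| ≈ 2.9807, ∠ ≈ 70.40°
|H| = 0.02 · 1404 · 1.2218 / (140.4 · 14.076 · 2.9807) ≈ 0.0058242
Gain = 20 log₁₀(0.0058242) ≈ -44.70 dB
∠H = (89.96° + 35.07°) − (89.59° + 85.93° + 70.40°) = -120.89°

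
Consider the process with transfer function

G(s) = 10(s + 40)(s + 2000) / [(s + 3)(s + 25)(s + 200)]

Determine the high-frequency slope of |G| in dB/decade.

-20 dB/decade

Each pole contributes −20 dB/decade at high frequency; each zero contributes +20 dB/decade.
Net: 2 zero(s) − 3 pole(s) → -20 dB/decade.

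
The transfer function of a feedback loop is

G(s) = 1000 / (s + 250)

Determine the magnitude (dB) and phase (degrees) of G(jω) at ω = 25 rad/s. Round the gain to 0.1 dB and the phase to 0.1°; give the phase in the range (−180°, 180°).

Substitute s = j25:
Numerator: 1000 = 1000 + j0
Denominator: (j25) + 250 = 250 + j25
|N| = √(1000² + 0²) ≈ 1000, ∠N ≈ 0.00°
|D| = √(250² + 25²) ≈ 251.25, ∠D ≈ 5.71°
|G| = 1000 / 251.25 ≈ 3.9801
Gain = 20 log₁₀(3.9801) ≈ 12.00 dB
∠G = 0.00° − 5.71° = -5.71°

12.0 dB, -5.7°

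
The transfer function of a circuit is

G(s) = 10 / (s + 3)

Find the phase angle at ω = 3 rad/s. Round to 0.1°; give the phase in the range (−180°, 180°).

-45.0°

Substitute s = j3:
Numerator: 10 = 10 + j0
Denominator: (j3) + 3 = 3 + j3
|N| = √(10² + 0²) ≈ 10, ∠N ≈ 0.00°
|D| = √(3² + 3²) ≈ 4.2426, ∠D ≈ 45.00°
∠G = 0.00° − 45.00° = -45.00°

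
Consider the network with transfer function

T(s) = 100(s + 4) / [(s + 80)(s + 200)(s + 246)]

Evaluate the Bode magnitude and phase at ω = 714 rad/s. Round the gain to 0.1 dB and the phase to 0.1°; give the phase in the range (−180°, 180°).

At s = jω = j714:
zero (s+4): 4 + j714 → |·| = √(4²+714²) = √509812 ≈ 714.01, ∠ = arctan(714/4) ≈ 89.68°
pole (s+80): 80 + j714 → |·| = √(80²+714²) = √516196 ≈ 718.47, ∠ = arctan(714/80) ≈ 83.61°
pole (s+200): 200 + j714 → |·| = √(200²+714²) = √549796 ≈ 741.48, ∠ = arctan(714/200) ≈ 74.35°
pole (s+246): 246 + j714 → |·| = √(246²+714²) = √570312 ≈ 755.19, ∠ = arctan(714/246) ≈ 70.99°
|T| = 100 · 714.01 / 4.0231e+08 ≈ 0.00017748
Gain = 20 log₁₀(0.00017748) ≈ -75.02 dB
∠T = 89.68° − 228.95° = -139.27°

-75.0 dB, -139.3°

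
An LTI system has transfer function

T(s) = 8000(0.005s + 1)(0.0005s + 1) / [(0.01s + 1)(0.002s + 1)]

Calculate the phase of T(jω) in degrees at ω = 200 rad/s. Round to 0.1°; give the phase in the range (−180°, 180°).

At ω = 200 rad/s:
zero (1 + j200·0.005) = 1 + j1 → |·| ≈ 1.4142, ∠ ≈ 45.00°
zero (1 + j200·0.0005) = 1 + j0.1 → |·| ≈ 1.005, ∠ ≈ 5.71°
pole (1 + j200·0.01) = 1 + j2 → |·| ≈ 2.2361, ∠ ≈ 63.43°
pole (1 + j200·0.002) = 1 + j0.4 → |·| ≈ 1.077, ∠ ≈ 21.80°
∠T = (45.00° + 5.71°) − (63.43° + 21.80°) = -34.52°

-34.5°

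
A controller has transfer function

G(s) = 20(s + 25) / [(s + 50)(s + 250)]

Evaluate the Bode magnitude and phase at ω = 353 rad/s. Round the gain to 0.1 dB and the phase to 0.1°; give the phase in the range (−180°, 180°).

At s = jω = j353:
zero (s+25): 25 + j353 → |·| = √(25²+353²) = √125234 ≈ 353.88, ∠ = arctan(353/25) ≈ 85.95°
pole (s+50): 50 + j353 → |·| = √(50²+353²) = √127109 ≈ 356.52, ∠ = arctan(353/50) ≈ 81.94°
pole (s+250): 250 + j353 → |·| = √(250²+353²) = √187109 ≈ 432.56, ∠ = arctan(353/250) ≈ 54.69°
|G| = 20 · 353.88 / 1.5422e+05 ≈ 0.045893
Gain = 20 log₁₀(0.045893) ≈ -26.77 dB
∠G = 85.95° − 136.63° = -50.68°

-26.8 dB, -50.7°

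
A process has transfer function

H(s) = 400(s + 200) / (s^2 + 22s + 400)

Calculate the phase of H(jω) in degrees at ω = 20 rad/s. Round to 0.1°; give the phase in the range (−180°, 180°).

At s = jω = j20:
zero (s+200): 200 + j20 → |·| = √(200²+20²) = √40400 ≈ 201, ∠ = arctan(20/200) ≈ 5.71°
quadratic: (j20)² + 22·j20 + 400 = 0 + j440 → |·| ≈ 440, ∠ ≈ 90.00°
∠H = 5.71° − 90.00° = -84.29°

-84.3°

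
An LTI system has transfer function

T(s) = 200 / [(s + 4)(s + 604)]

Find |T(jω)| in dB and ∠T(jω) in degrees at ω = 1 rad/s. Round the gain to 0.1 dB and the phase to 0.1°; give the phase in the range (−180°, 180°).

At s = jω = j1:
pole (s+4): 4 + j1 → |·| = √(4²+1²) = √17 ≈ 4.1231, ∠ = arctan(1/4) ≈ 14.04°
pole (s+604): 604 + j1 → |·| = √(604²+1²) = √364817 ≈ 604, ∠ = arctan(1/604) ≈ 0.09°
|T| = 200 / 2490.4 ≈ 0.080308
Gain = 20 log₁₀(0.080308) ≈ -21.90 dB
∠T = 0.00° − 14.13° = -14.13°

-21.9 dB, -14.1°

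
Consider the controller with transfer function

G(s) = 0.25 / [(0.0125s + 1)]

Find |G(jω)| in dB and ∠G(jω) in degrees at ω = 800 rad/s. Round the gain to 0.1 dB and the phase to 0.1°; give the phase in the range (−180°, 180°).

At ω = 800 rad/s:
pole (1 + j800·0.0125) = 1 + j10 → |·| ≈ 10.05, ∠ ≈ 84.29°
|G| = 0.25 · 1 / (10.05) ≈ 0.024876
Gain = 20 log₁₀(0.024876) ≈ -32.08 dB
∠G = (0°) − (84.29°) = -84.29°

-32.1 dB, -84.3°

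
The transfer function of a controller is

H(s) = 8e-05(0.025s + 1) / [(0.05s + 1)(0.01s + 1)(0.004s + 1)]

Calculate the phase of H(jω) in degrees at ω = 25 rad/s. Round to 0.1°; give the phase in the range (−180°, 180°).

-39.1°

At ω = 25 rad/s:
zero (1 + j25·0.025) = 1 + j0.625 → |·| ≈ 1.1792, ∠ ≈ 32.01°
pole (1 + j25·0.05) = 1 + j1.25 → |·| ≈ 1.6008, ∠ ≈ 51.34°
pole (1 + j25·0.01) = 1 + j0.25 → |·| ≈ 1.0308, ∠ ≈ 14.04°
pole (1 + j25·0.004) = 1 + j0.1 → |·| ≈ 1.005, ∠ ≈ 5.71°
∠H = (32.01°) − (51.34° + 14.04° + 5.71°) = -39.08°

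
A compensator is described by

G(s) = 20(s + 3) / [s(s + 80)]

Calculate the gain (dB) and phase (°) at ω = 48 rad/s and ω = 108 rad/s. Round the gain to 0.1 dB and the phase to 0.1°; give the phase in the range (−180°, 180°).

At s = jω = j48:
zero (s+3): 3 + j48 → |·| = √(3²+48²) = √2313 ≈ 48.094, ∠ = arctan(48/3) ≈ 86.42°
pole (s+80): 80 + j48 → |·| = √(80²+48²) = √8704 ≈ 93.295, ∠ = arctan(48/80) ≈ 30.96°
pole at origin: |s| = 48, ∠ = 90.00° (in denominator)
|G| = 20 · 48.094 / 4478.2 ≈ 0.21479
Gain = 20 log₁₀(0.21479) ≈ -13.36 dB
∠G = 86.42° − 120.96° = -34.54°

At s = jω = j108:
zero (s+3): 3 + j108 → |·| = √(3²+108²) = √11673 ≈ 108.04, ∠ = arctan(108/3) ≈ 88.41°
pole (s+80): 80 + j108 → |·| = √(80²+108²) = √18064 ≈ 134.4, ∠ = arctan(108/80) ≈ 53.47°
pole at origin: |s| = 108, ∠ = 90.00° (in denominator)
|G| = 20 · 108.04 / 14515 ≈ 0.14887
Gain = 20 log₁₀(0.14887) ≈ -16.54 dB
∠G = 88.41° − 143.47° = -55.06°

ω = 48: -13.4 dB, -34.5°; ω = 108: -16.5 dB, -55.1°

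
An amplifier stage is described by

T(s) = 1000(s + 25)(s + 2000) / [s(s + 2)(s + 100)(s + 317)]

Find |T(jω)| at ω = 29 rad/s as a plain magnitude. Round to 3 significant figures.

At s = jω = j29:
zero (s+25): 25 + j29 → |·| = √(25²+29²) = √1466 ≈ 38.288, ∠ = arctan(29/25) ≈ 49.24°
zero (s+2000): 2000 + j29 → |·| = √(2000²+29²) = √4000841 ≈ 2000.2, ∠ = arctan(29/2000) ≈ 0.83°
pole (s+2): 2 + j29 → |·| = √(2²+29²) = √845 ≈ 29.069, ∠ = arctan(29/2) ≈ 86.05°
pole (s+100): 100 + j29 → |·| = √(100²+29²) = √10841 ≈ 104.12, ∠ = arctan(29/100) ≈ 16.17°
pole (s+317): 317 + j29 → |·| = √(317²+29²) = √101330 ≈ 318.32, ∠ = arctan(29/317) ≈ 5.23°
pole at origin: |s| = 29, ∠ = 90.00° (in denominator)
|T| = 1000 · 76584 / 2.794e+07 ≈ 2.741

2.74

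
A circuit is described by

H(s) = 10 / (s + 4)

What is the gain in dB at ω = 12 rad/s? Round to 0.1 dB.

-2.0 dB

Substitute s = j12:
Numerator: 10 = 10 + j0
Denominator: (j12) + 4 = 4 + j12
|N| = √(10² + 0²) ≈ 10, ∠N ≈ 0.00°
|D| = √(4² + 12²) ≈ 12.649, ∠D ≈ 71.57°
|H| = 10 / 12.649 ≈ 0.79058
Gain = 20 log₁₀(0.79058) ≈ -2.04 dB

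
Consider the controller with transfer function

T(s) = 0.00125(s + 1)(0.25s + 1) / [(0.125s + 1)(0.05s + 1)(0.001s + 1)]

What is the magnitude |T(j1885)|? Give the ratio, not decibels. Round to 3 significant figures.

0.0234

At ω = 1885 rad/s:
zero (1 + j1885·1) = 1 + j1885 → |·| ≈ 1885, ∠ ≈ 89.97°
zero (1 + j1885·0.25) = 1 + j471.25 → |·| ≈ 471.25, ∠ ≈ 89.88°
pole (1 + j1885·0.125) = 1 + j235.625 → |·| ≈ 235.63, ∠ ≈ 89.76°
pole (1 + j1885·0.05) = 1 + j94.25 → |·| ≈ 94.255, ∠ ≈ 89.39°
pole (1 + j1885·0.001) = 1 + j1.885 → |·| ≈ 2.1338, ∠ ≈ 62.05°
|T| = 0.00125 · 1885 · 471.25 / (235.63 · 94.255 · 2.1338) ≈ 0.023431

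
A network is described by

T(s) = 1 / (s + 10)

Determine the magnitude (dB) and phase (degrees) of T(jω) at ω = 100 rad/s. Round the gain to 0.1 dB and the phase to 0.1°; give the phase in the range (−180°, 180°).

-40.0 dB, -84.3°

At s = jω = j100:
pole (s+10): 10 + j100 → |·| = √(10²+100²) = √10100 ≈ 100.5, ∠ = arctan(100/10) ≈ 84.29°
|T| = 1 / 100.5 ≈ 0.0099502
Gain = 20 log₁₀(0.0099502) ≈ -40.04 dB
∠T = 0.00° − 84.29° = -84.29°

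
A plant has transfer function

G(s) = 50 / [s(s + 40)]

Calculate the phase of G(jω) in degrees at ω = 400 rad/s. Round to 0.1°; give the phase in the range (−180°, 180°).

At s = jω = j400:
pole (s+40): 40 + j400 → |·| = √(40²+400²) = √161600 ≈ 402, ∠ = arctan(400/40) ≈ 84.29°
pole at origin: |s| = 400, ∠ = 90.00° (in denominator)
∠G = 0.00° − 174.29° = -174.29°

-174.3°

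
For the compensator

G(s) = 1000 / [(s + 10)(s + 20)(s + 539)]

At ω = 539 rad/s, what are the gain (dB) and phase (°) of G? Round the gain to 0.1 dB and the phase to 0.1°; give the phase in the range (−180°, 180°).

At s = jω = j539:
pole (s+10): 10 + j539 → |·| = √(10²+539²) = √290621 ≈ 539.09, ∠ = arctan(539/10) ≈ 88.94°
pole (s+20): 20 + j539 → |·| = √(20²+539²) = √290921 ≈ 539.37, ∠ = arctan(539/20) ≈ 87.87°
pole (s+539): 539 + j539 → |·| = √(539²+539²) = √581042 ≈ 762.26, ∠ = arctan(539/539) ≈ 45.00°
|G| = 1000 / 2.2164e+08 ≈ 4.5118e-06
Gain = 20 log₁₀(4.5118e-06) ≈ -106.91 dB
∠G = 0.00° − 221.81° = -221.81° ≡ 138.19° (principal value)

-106.9 dB, 138.2°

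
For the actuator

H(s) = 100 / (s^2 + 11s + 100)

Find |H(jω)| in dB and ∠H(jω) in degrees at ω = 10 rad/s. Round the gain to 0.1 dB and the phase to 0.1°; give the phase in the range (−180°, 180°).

-0.8 dB, -90.0°

At s = jω = j10:
quadratic: (j10)² + 11·j10 + 100 = 0 + j110 → |·| ≈ 110, ∠ ≈ 90.00°
|H| = 100 / 110 ≈ 0.90909
Gain = 20 log₁₀(0.90909) ≈ -0.83 dB
∠H = 0.00° − 90.00° = -90.00°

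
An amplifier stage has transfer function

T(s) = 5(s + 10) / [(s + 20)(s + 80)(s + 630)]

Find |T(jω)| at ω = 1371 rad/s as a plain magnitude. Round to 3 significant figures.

2.41e-06

At s = jω = j1371:
zero (s+10): 10 + j1371 → |·| = √(10²+1371²) = √1879741 ≈ 1371, ∠ = arctan(1371/10) ≈ 89.58°
pole (s+20): 20 + j1371 → |·| = √(20²+1371²) = √1880041 ≈ 1371.1, ∠ = arctan(1371/20) ≈ 89.16°
pole (s+80): 80 + j1371 → |·| = √(80²+1371²) = √1886041 ≈ 1373.3, ∠ = arctan(1371/80) ≈ 86.66°
pole (s+630): 630 + j1371 → |·| = √(630²+1371²) = √2276541 ≈ 1508.8, ∠ = arctan(1371/630) ≈ 65.32°
|T| = 5 · 1371 / 2.841e+09 ≈ 2.4129e-06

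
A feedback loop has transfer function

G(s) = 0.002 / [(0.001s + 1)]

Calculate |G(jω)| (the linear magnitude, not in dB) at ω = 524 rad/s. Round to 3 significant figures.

At ω = 524 rad/s:
pole (1 + j524·0.001) = 1 + j0.524 → |·| ≈ 1.129, ∠ ≈ 27.65°
|G| = 0.002 · 1 / (1.129) ≈ 0.0017715

0.00177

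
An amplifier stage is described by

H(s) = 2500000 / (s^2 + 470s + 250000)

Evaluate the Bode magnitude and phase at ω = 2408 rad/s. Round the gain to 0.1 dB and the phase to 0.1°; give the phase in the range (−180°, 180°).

-7.1 dB, -168.5°

At s = jω = j2408:
quadratic: (j2408)² + 470·j2408 + 250000 = -5548464 + j1131760 → |·| ≈ 5.6627e+06, ∠ ≈ 168.47°
|H| = 2500000 / 5.6627e+06 ≈ 0.44149
Gain = 20 log₁₀(0.44149) ≈ -7.10 dB
∠H = 0.00° − 168.47° = -168.47°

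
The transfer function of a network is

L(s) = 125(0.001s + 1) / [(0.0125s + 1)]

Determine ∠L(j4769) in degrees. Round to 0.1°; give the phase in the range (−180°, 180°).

At ω = 4769 rad/s:
zero (1 + j4769·0.001) = 1 + j4.769 → |·| ≈ 4.8727, ∠ ≈ 78.16°
pole (1 + j4769·0.0125) = 1 + j59.6125 → |·| ≈ 59.621, ∠ ≈ 89.04°
∠L = (78.16°) − (89.04°) = -10.88°

-10.9°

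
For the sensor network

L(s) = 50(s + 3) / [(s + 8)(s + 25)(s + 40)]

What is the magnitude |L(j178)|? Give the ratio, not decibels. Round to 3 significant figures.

At s = jω = j178:
zero (s+3): 3 + j178 → |·| = √(3²+178²) = √31693 ≈ 178.03, ∠ = arctan(178/3) ≈ 89.03°
pole (s+8): 8 + j178 → |·| = √(8²+178²) = √31748 ≈ 178.18, ∠ = arctan(178/8) ≈ 87.43°
pole (s+25): 25 + j178 → |·| = √(25²+178²) = √32309 ≈ 179.75, ∠ = arctan(178/25) ≈ 82.01°
pole (s+40): 40 + j178 → |·| = √(40²+178²) = √33284 ≈ 182.44, ∠ = arctan(178/40) ≈ 77.33°
|L| = 50 · 178.03 / 5.8432e+06 ≈ 0.0015234

0.00152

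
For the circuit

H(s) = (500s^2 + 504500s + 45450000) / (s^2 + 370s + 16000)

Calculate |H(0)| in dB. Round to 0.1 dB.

H(0) = 45450000 / 16000 ≈ 2840.6
20 log₁₀(2840.6) ≈ 69.07 dB

69.1 dB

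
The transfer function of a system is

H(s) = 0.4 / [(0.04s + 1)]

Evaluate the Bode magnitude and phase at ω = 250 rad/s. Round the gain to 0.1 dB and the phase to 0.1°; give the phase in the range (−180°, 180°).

-28.0 dB, -84.3°

At ω = 250 rad/s:
pole (1 + j250·0.04) = 1 + j10 → |·| ≈ 10.05, ∠ ≈ 84.29°
|H| = 0.4 · 1 / (10.05) ≈ 0.039801
Gain = 20 log₁₀(0.039801) ≈ -28.00 dB
∠H = (0°) − (84.29°) = -84.29°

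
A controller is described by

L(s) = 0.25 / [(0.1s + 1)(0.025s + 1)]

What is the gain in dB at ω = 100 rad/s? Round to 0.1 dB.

-40.7 dB

At ω = 100 rad/s:
pole (1 + j100·0.1) = 1 + j10 → |·| ≈ 10.05, ∠ ≈ 84.29°
pole (1 + j100·0.025) = 1 + j2.5 → |·| ≈ 2.6926, ∠ ≈ 68.20°
|L| = 0.25 · 1 / (10.05 · 2.6926) ≈ 0.0092385
Gain = 20 log₁₀(0.0092385) ≈ -40.69 dB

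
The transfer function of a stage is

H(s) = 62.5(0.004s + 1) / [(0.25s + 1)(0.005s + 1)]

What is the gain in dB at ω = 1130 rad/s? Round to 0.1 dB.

At ω = 1130 rad/s:
zero (1 + j1130·0.004) = 1 + j4.52 → |·| ≈ 4.6293, ∠ ≈ 77.52°
pole (1 + j1130·0.25) = 1 + j282.5 → |·| ≈ 282.5, ∠ ≈ 89.80°
pole (1 + j1130·0.005) = 1 + j5.65 → |·| ≈ 5.7378, ∠ ≈ 79.96°
|H| = 62.5 · 4.6293 / (282.5 · 5.7378) ≈ 0.1785
Gain = 20 log₁₀(0.1785) ≈ -14.97 dB

-15.0 dB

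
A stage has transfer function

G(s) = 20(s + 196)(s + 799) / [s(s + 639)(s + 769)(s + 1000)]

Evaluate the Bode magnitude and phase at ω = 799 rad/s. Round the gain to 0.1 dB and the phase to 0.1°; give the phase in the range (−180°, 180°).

At s = jω = j799:
zero (s+196): 196 + j799 → |·| = √(196²+799²) = √676817 ≈ 822.69, ∠ = arctan(799/196) ≈ 76.22°
zero (s+799): 799 + j799 → |·| = √(799²+799²) = √1276802 ≈ 1130, ∠ = arctan(799/799) ≈ 45.00°
pole (s+639): 639 + j799 → |·| = √(639²+799²) = √1046722 ≈ 1023.1, ∠ = arctan(799/639) ≈ 51.35°
pole (s+769): 769 + j799 → |·| = √(769²+799²) = √1229762 ≈ 1108.9, ∠ = arctan(799/769) ≈ 46.10°
pole (s+1000): 1000 + j799 → |·| = √(1000²+799²) = √1638401 ≈ 1280, ∠ = arctan(799/1000) ≈ 38.62°
pole at origin: |s| = 799, ∠ = 90.00° (in denominator)
|G| = 20 · 9.2964e+05 / 1.1603e+12 ≈ 1.6024e-05
Gain = 20 log₁₀(1.6024e-05) ≈ -95.90 dB
∠G = 121.22° − 226.07° = -104.85°

-95.9 dB, -104.9°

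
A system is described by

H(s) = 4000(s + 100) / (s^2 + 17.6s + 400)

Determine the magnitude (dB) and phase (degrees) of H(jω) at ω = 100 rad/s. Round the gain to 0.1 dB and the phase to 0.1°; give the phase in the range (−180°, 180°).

At s = jω = j100:
zero (s+100): 100 + j100 → |·| = √(100²+100²) = √20000 ≈ 141.42, ∠ = arctan(100/100) ≈ 45.00°
quadratic: (j100)² + 17.6·j100 + 400 = -9600 + j1760 → |·| ≈ 9760, ∠ ≈ 169.61°
|H| = 4000 · 141.42 / 9760 ≈ 57.959
Gain = 20 log₁₀(57.959) ≈ 35.26 dB
∠H = 45.00° − 169.61° = -124.61°

35.3 dB, -124.6°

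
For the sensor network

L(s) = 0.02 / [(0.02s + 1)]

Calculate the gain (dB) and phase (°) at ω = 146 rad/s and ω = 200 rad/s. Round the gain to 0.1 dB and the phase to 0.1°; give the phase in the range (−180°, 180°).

At ω = 146 rad/s:
pole (1 + j146·0.02) = 1 + j2.92 → |·| ≈ 3.0865, ∠ ≈ 71.10°
|L| = 0.02 · 1 / (3.0865) ≈ 0.0064798
Gain = 20 log₁₀(0.0064798) ≈ -43.77 dB
∠L = (0°) − (71.10°) = -71.10°

At ω = 200 rad/s:
pole (1 + j200·0.02) = 1 + j4 → |·| ≈ 4.1231, ∠ ≈ 75.96°
|L| = 0.02 · 1 / (4.1231) ≈ 0.0048507
Gain = 20 log₁₀(0.0048507) ≈ -46.28 dB
∠L = (0°) − (75.96°) = -75.96°

ω = 146: -43.8 dB, -71.1°; ω = 200: -46.3 dB, -76.0°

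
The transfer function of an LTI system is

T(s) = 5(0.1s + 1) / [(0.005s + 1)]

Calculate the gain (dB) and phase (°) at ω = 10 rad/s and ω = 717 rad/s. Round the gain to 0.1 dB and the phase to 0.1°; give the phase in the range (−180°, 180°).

ω = 10: 17.0 dB, 42.1°; ω = 717: 39.7 dB, 14.8°

At ω = 10 rad/s:
zero (1 + j10·0.1) = 1 + j1 → |·| ≈ 1.4142, ∠ ≈ 45.00°
pole (1 + j10·0.005) = 1 + j0.05 → |·| ≈ 1.0012, ∠ ≈ 2.86°
|T| = 5 · 1.4142 / (1.0012) ≈ 7.0625
Gain = 20 log₁₀(7.0625) ≈ 16.98 dB
∠T = (45.00°) − (2.86°) = 42.14°

At ω = 717 rad/s:
zero (1 + j717·0.1) = 1 + j71.7 → |·| ≈ 71.707, ∠ ≈ 89.20°
pole (1 + j717·0.005) = 1 + j3.585 → |·| ≈ 3.7219, ∠ ≈ 74.41°
|T| = 5 · 71.707 / (3.7219) ≈ 96.331
Gain = 20 log₁₀(96.331) ≈ 39.68 dB
∠T = (89.20°) − (74.41°) = 14.79°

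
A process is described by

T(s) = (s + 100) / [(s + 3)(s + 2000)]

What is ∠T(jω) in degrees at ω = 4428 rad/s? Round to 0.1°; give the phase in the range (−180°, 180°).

At s = jω = j4428:
zero (s+100): 100 + j4428 → |·| = √(100²+4428²) = √19617184 ≈ 4429.1, ∠ = arctan(4428/100) ≈ 88.71°
pole (s+3): 3 + j4428 → |·| = √(3²+4428²) = √19607193 ≈ 4428, ∠ = arctan(4428/3) ≈ 89.96°
pole (s+2000): 2000 + j4428 → |·| = √(2000²+4428²) = √23607184 ≈ 4858.7, ∠ = arctan(4428/2000) ≈ 65.69°
∠T = 88.71° − 155.65° = -66.94°

-66.9°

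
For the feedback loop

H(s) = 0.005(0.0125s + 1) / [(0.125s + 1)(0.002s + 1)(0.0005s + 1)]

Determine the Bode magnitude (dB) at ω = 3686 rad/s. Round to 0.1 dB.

At ω = 3686 rad/s:
zero (1 + j3686·0.0125) = 1 + j46.075 → |·| ≈ 46.086, ∠ ≈ 88.76°
pole (1 + j3686·0.125) = 1 + j460.75 → |·| ≈ 460.75, ∠ ≈ 89.88°
pole (1 + j3686·0.002) = 1 + j7.372 → |·| ≈ 7.4395, ∠ ≈ 82.28°
pole (1 + j3686·0.0005) = 1 + j1.843 → |·| ≈ 2.0968, ∠ ≈ 61.52°
|H| = 0.005 · 46.086 / (460.75 · 7.4395 · 2.0968) ≈ 3.2061e-05
Gain = 20 log₁₀(3.2061e-05) ≈ -89.88 dB

-89.9 dB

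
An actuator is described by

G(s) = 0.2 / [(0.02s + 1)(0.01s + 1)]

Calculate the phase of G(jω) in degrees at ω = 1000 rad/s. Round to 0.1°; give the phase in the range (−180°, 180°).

-171.4°

At ω = 1000 rad/s:
pole (1 + j1000·0.02) = 1 + j20 → |·| ≈ 20.025, ∠ ≈ 87.14°
pole (1 + j1000·0.01) = 1 + j10 → |·| ≈ 10.05, ∠ ≈ 84.29°
∠G = (0°) − (87.14° + 84.29°) = -171.43°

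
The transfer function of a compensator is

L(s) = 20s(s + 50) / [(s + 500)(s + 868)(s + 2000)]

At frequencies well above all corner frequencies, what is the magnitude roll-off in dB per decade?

-20 dB/decade

Each pole contributes −20 dB/decade at high frequency; each zero contributes +20 dB/decade.
Net: 2 zero(s) − 3 pole(s) → -20 dB/decade.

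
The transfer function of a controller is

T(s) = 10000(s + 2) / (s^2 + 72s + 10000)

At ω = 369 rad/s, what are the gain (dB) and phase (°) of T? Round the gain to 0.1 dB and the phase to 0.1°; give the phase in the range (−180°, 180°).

At s = jω = j369:
zero (s+2): 2 + j369 → |·| = √(2²+369²) = √136165 ≈ 369.01, ∠ = arctan(369/2) ≈ 89.69°
quadratic: (j369)² + 72·j369 + 10000 = -126161 + j26568 → |·| ≈ 1.2893e+05, ∠ ≈ 168.11°
|T| = 10000 · 369.01 / 1.2893e+05 ≈ 28.621
Gain = 20 log₁₀(28.621) ≈ 29.13 dB
∠T = 89.69° − 168.11° = -78.42°

29.1 dB, -78.4°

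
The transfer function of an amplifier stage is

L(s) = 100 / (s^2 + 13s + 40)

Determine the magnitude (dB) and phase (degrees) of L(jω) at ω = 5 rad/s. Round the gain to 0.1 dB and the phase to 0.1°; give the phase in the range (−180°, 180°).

Substitute s = j5:
Numerator: 100 = 100 + j0
Denominator: (j5)^2 + 13(j5) + 40 = 15 + j65
|N| = √(100² + 0²) ≈ 100, ∠N ≈ 0.00°
|D| = √(15² + 65²) ≈ 66.708, ∠D ≈ 77.01°
|L| = 100 / 66.708 ≈ 1.4991
Gain = 20 log₁₀(1.4991) ≈ 3.52 dB
∠L = 0.00° − 77.01° = -77.01°

3.5 dB, -77.0°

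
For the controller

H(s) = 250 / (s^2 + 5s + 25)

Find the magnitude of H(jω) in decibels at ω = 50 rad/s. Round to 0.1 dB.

At s = jω = j50:
quadratic: (j50)² + 5·j50 + 25 = -2475 + j250 → |·| ≈ 2487.6, ∠ ≈ 174.23°
|H| = 250 / 2487.6 ≈ 0.1005
Gain = 20 log₁₀(0.1005) ≈ -19.96 dB

-20.0 dB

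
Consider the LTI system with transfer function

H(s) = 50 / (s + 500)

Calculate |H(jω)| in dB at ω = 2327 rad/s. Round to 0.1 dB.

At s = jω = j2327:
pole (s+500): 500 + j2327 → |·| = √(500²+2327²) = √5664929 ≈ 2380.1, ∠ = arctan(2327/500) ≈ 77.87°
|H| = 50 / 2380.1 ≈ 0.021008
Gain = 20 log₁₀(0.021008) ≈ -33.55 dB

-33.6 dB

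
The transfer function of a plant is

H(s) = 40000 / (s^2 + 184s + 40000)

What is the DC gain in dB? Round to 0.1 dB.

H(0) = 40000 / 40000 = 1
20 log₁₀(1) ≈ 0.00 dB

0.0 dB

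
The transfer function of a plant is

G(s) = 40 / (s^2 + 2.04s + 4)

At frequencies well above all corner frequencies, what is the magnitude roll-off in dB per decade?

Each pole contributes −20 dB/decade at high frequency; each zero contributes +20 dB/decade.
Net: 0 zero(s) − 2 pole(s) → -40 dB/decade.

-40 dB/decade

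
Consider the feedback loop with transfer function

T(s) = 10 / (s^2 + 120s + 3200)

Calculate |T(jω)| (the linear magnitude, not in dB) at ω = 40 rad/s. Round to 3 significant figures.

Substitute s = j40:
Numerator: 10 = 10 + j0
Denominator: (j40)^2 + 120(j40) + 3200 = 1600 + j4800
|N| = √(10² + 0²) ≈ 10, ∠N ≈ 0.00°
|D| = √(1600² + 4800²) ≈ 5059.6, ∠D ≈ 71.57°
|T| = 10 / 5059.6 ≈ 0.0019764

0.00198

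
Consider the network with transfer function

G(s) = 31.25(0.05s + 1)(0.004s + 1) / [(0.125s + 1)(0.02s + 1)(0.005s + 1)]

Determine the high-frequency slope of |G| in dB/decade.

-20 dB/decade

Each pole contributes −20 dB/decade at high frequency; each zero contributes +20 dB/decade.
Net: 2 zero(s) − 3 pole(s) → -20 dB/decade.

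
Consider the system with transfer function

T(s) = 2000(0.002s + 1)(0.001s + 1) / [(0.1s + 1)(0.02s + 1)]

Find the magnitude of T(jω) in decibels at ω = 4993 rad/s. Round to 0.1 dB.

6.2 dB

At ω = 4993 rad/s:
zero (1 + j4993·0.002) = 1 + j9.986 → |·| ≈ 10.036, ∠ ≈ 84.28°
zero (1 + j4993·0.001) = 1 + j4.993 → |·| ≈ 5.0922, ∠ ≈ 78.67°
pole (1 + j4993·0.1) = 1 + j499.3 → |·| ≈ 499.3, ∠ ≈ 89.89°
pole (1 + j4993·0.02) = 1 + j99.86 → |·| ≈ 99.865, ∠ ≈ 89.43°
|T| = 2000 · 10.036 · 5.0922 / (499.3 · 99.865) ≈ 2.0498
Gain = 20 log₁₀(2.0498) ≈ 6.23 dB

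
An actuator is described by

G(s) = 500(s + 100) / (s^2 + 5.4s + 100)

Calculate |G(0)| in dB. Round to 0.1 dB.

G(0) = 500·100 / 100 = 500
20 log₁₀(500) ≈ 53.98 dB

54.0 dB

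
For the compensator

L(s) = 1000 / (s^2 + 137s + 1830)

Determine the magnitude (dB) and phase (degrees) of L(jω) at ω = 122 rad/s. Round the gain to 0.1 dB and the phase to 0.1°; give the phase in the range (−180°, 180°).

-26.5 dB, -128.0°

Substitute s = j122:
Numerator: 1000 = 1000 + j0
Denominator: (j122)^2 + 137(j122) + 1830 = -13054 + j16714
|N| = √(1000² + 0²) ≈ 1000, ∠N ≈ 0.00°
|D| = √(13054² + 16714²) ≈ 21208, ∠D ≈ 127.99°
|L| = 1000 / 21208 ≈ 0.047152
Gain = 20 log₁₀(0.047152) ≈ -26.53 dB
∠L = 0.00° − 127.99° = -127.99°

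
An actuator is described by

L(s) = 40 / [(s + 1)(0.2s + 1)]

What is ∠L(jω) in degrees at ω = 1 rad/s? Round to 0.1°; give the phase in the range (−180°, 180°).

-56.3°

At ω = 1 rad/s:
pole (1 + j1·1) = 1 + j1 → |·| ≈ 1.4142, ∠ ≈ 45.00°
pole (1 + j1·0.2) = 1 + j0.2 → |·| ≈ 1.0198, ∠ ≈ 11.31°
∠L = (0°) − (45.00° + 11.31°) = -56.31°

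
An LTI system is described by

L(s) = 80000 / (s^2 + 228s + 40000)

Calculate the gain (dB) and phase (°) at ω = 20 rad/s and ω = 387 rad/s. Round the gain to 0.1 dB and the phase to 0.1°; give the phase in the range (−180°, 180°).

At s = jω = j20:
quadratic: (j20)² + 228·j20 + 40000 = 39600 + j4560 → |·| ≈ 39862, ∠ ≈ 6.57°
|L| = 80000 / 39862 ≈ 2.0069
Gain = 20 log₁₀(2.0069) ≈ 6.05 dB
∠L = 0.00° − 6.57° = -6.57°

At s = jω = j387:
quadratic: (j387)² + 228·j387 + 40000 = -109769 + j88236 → |·| ≈ 1.4084e+05, ∠ ≈ 141.21°
|L| = 80000 / 1.4084e+05 ≈ 0.56802
Gain = 20 log₁₀(0.56802) ≈ -4.91 dB
∠L = 0.00° − 141.21° = -141.21°

ω = 20: 6.1 dB, -6.6°; ω = 387: -4.9 dB, -141.2°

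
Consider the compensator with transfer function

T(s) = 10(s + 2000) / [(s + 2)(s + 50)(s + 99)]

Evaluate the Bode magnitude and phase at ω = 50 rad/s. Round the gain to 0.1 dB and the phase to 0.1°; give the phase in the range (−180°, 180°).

-25.9 dB, -158.1°

At s = jω = j50:
zero (s+2000): 2000 + j50 → |·| = √(2000²+50²) = √4002500 ≈ 2000.6, ∠ = arctan(50/2000) ≈ 1.43°
pole (s+2): 2 + j50 → |·| = √(2²+50²) = √2504 ≈ 50.04, ∠ = arctan(50/2) ≈ 87.71°
pole (s+50): 50 + j50 → |·| = √(50²+50²) = √5000 ≈ 70.711, ∠ = arctan(50/50) ≈ 45.00°
pole (s+99): 99 + j50 → |·| = √(99²+50²) = √12301 ≈ 110.91, ∠ = arctan(50/99) ≈ 26.80°
|T| = 10 · 2000.6 / 3.9244e+05 ≈ 0.050978
Gain = 20 log₁₀(0.050978) ≈ -25.85 dB
∠T = 1.43° − 159.51° = -158.08°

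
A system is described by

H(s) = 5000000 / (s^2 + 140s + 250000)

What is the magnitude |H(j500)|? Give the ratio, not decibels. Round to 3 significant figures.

71.4

At s = jω = j500:
quadratic: (j500)² + 140·j500 + 250000 = 0 + j70000 → |·| ≈ 70000, ∠ ≈ 90.00°
|H| = 5000000 / 70000 ≈ 71.429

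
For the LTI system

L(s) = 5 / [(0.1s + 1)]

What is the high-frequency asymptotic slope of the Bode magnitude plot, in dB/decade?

-20 dB/decade

Each pole contributes −20 dB/decade at high frequency; each zero contributes +20 dB/decade.
Net: 0 zero(s) − 1 pole(s) → -20 dB/decade.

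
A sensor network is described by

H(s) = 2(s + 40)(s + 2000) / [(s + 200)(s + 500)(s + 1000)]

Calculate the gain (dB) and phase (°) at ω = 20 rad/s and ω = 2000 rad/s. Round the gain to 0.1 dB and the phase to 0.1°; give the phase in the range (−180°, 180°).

ω = 20: -55.0 dB, 18.0°; ω = 2000: -58.3 dB, -89.8°

At s = jω = j20:
zero (s+40): 40 + j20 → |·| = √(40²+20²) = √2000 ≈ 44.721, ∠ = arctan(20/40) ≈ 26.57°
zero (s+2000): 2000 + j20 → |·| = √(2000²+20²) = √4000400 ≈ 2000.1, ∠ = arctan(20/2000) ≈ 0.57°
pole (s+200): 200 + j20 → |·| = √(200²+20²) = √40400 ≈ 201, ∠ = arctan(20/200) ≈ 5.71°
pole (s+500): 500 + j20 → |·| = √(500²+20²) = √250400 ≈ 500.4, ∠ = arctan(20/500) ≈ 2.29°
pole (s+1000): 1000 + j20 → |·| = √(1000²+20²) = √1000400 ≈ 1000.2, ∠ = arctan(20/1000) ≈ 1.15°
|H| = 2 · 89446 / 1.006e+08 ≈ 0.0017783
Gain = 20 log₁₀(0.0017783) ≈ -55.00 dB
∠H = 27.14° − 9.15° = 17.99°

At s = jω = j2000:
zero (s+40): 40 + j2000 → |·| = √(40²+2000²) = √4001600 ≈ 2000.4, ∠ = arctan(2000/40) ≈ 88.85°
zero (s+2000): 2000 + j2000 → |·| = √(2000²+2000²) = √8000000 ≈ 2828.4, ∠ = arctan(2000/2000) ≈ 45.00°
pole (s+200): 200 + j2000 → |·| = √(200²+2000²) = √4040000 ≈ 2010, ∠ = arctan(2000/200) ≈ 84.29°
pole (s+500): 500 + j2000 → |·| = √(500²+2000²) = √4250000 ≈ 2061.6, ∠ = arctan(2000/500) ≈ 75.96°
pole (s+1000): 1000 + j2000 → |·| = √(1000²+2000²) = √5000000 ≈ 2236.1, ∠ = arctan(2000/1000) ≈ 63.43°
|H| = 2 · 5.6579e+06 / 9.266e+09 ≈ 0.0012212
Gain = 20 log₁₀(0.0012212) ≈ -58.26 dB
∠H = 133.85° − 223.68° = -89.83°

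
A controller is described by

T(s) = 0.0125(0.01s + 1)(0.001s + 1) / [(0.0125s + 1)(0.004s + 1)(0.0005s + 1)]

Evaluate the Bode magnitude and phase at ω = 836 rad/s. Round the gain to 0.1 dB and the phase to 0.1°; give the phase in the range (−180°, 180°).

At ω = 836 rad/s:
zero (1 + j836·0.01) = 1 + j8.36 → |·| ≈ 8.4196, ∠ ≈ 83.18°
zero (1 + j836·0.001) = 1 + j0.836 → |·| ≈ 1.3034, ∠ ≈ 39.90°
pole (1 + j836·0.0125) = 1 + j10.45 → |·| ≈ 10.498, ∠ ≈ 84.53°
pole (1 + j836·0.004) = 1 + j3.344 → |·| ≈ 3.4903, ∠ ≈ 73.35°
pole (1 + j836·0.0005) = 1 + j0.418 → |·| ≈ 1.0838, ∠ ≈ 22.68°
|T| = 0.0125 · 8.4196 · 1.3034 / (10.498 · 3.4903 · 1.0838) ≈ 0.0034543
Gain = 20 log₁₀(0.0034543) ≈ -49.23 dB
∠T = (83.18° + 39.90°) − (84.53° + 73.35° + 22.68°) = -57.48°

-49.2 dB, -57.5°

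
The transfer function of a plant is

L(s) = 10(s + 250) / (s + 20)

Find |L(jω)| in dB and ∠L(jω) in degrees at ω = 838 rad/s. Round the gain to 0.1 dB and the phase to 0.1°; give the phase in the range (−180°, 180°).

At s = jω = j838:
zero (s+250): 250 + j838 → |·| = √(250²+838²) = √764744 ≈ 874.5, ∠ = arctan(838/250) ≈ 73.39°
pole (s+20): 20 + j838 → |·| = √(20²+838²) = √702644 ≈ 838.24, ∠ = arctan(838/20) ≈ 88.63°
|L| = 10 · 874.5 / 838.24 ≈ 10.433
Gain = 20 log₁₀(10.433) ≈ 20.37 dB
∠L = 73.39° − 88.63° = -15.24°

20.4 dB, -15.2°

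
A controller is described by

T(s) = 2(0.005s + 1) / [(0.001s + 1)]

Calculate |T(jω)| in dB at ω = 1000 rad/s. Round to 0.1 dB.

At ω = 1000 rad/s:
zero (1 + j1000·0.005) = 1 + j5 → |·| ≈ 5.099, ∠ ≈ 78.69°
pole (1 + j1000·0.001) = 1 + j1 → |·| ≈ 1.4142, ∠ ≈ 45.00°
|T| = 2 · 5.099 / (1.4142) ≈ 7.2111
Gain = 20 log₁₀(7.2111) ≈ 17.16 dB

17.2 dB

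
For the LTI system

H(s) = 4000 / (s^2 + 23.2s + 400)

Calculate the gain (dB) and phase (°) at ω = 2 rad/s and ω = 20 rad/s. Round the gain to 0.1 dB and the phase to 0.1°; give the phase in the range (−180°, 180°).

ω = 2: 20.0 dB, -6.7°; ω = 20: 18.7 dB, -90.0°

At s = jω = j2:
quadratic: (j2)² + 23.2·j2 + 400 = 396 + j46.4 → |·| ≈ 398.71, ∠ ≈ 6.68°
|H| = 4000 / 398.71 ≈ 10.032
Gain = 20 log₁₀(10.032) ≈ 20.03 dB
∠H = 0.00° − 6.68° = -6.68°

At s = jω = j20:
quadratic: (j20)² + 23.2·j20 + 400 = 0 + j464 → |·| ≈ 464, ∠ ≈ 90.00°
|H| = 4000 / 464 ≈ 8.6207
Gain = 20 log₁₀(8.6207) ≈ 18.71 dB
∠H = 0.00° − 90.00° = -90.00°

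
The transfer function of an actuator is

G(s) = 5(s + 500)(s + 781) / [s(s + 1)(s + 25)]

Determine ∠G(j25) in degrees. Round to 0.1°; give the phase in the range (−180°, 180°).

142.0°

At s = jω = j25:
zero (s+500): 500 + j25 → |·| = √(500²+25²) = √250625 ≈ 500.62, ∠ = arctan(25/500) ≈ 2.86°
zero (s+781): 781 + j25 → |·| = √(781²+25²) = √610586 ≈ 781.4, ∠ = arctan(25/781) ≈ 1.83°
pole (s+1): 1 + j25 → |·| = √(1²+25²) = √626 ≈ 25.02, ∠ = arctan(25/1) ≈ 87.71°
pole (s+25): 25 + j25 → |·| = √(25²+25²) = √1250 ≈ 35.355, ∠ = arctan(25/25) ≈ 45.00°
pole at origin: |s| = 25, ∠ = 90.00° (in denominator)
∠G = 4.69° − 222.71° = -218.02° ≡ 141.98° (principal value)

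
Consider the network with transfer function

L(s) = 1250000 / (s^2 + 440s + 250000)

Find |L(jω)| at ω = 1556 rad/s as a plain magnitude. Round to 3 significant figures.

0.549

At s = jω = j1556:
quadratic: (j1556)² + 440·j1556 + 250000 = -2171136 + j684640 → |·| ≈ 2.2765e+06, ∠ ≈ 162.50°
|L| = 1250000 / 2.2765e+06 ≈ 0.54909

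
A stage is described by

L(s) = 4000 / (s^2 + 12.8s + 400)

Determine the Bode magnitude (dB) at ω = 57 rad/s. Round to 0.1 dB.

At s = jω = j57:
quadratic: (j57)² + 12.8·j57 + 400 = -2849 + j729.6 → |·| ≈ 2940.9, ∠ ≈ 165.64°
|L| = 4000 / 2940.9 ≈ 1.3601
Gain = 20 log₁₀(1.3601) ≈ 2.67 dB

2.7 dB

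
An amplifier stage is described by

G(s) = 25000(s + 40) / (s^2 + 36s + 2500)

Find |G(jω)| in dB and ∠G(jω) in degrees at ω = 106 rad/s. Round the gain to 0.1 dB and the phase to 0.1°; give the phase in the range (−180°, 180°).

49.5 dB, -87.1°

At s = jω = j106:
zero (s+40): 40 + j106 → |·| = √(40²+106²) = √12836 ≈ 113.3, ∠ = arctan(106/40) ≈ 69.33°
quadratic: (j106)² + 36·j106 + 2500 = -8736 + j3816 → |·| ≈ 9533.1, ∠ ≈ 156.40°
|G| = 25000 · 113.3 / 9533.1 ≈ 297.12
Gain = 20 log₁₀(297.12) ≈ 49.46 dB
∠G = 69.33° − 156.40° = -87.07°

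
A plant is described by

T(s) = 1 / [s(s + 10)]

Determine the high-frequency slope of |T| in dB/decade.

-40 dB/decade

Each pole contributes −20 dB/decade at high frequency; each zero contributes +20 dB/decade.
Net: 0 zero(s) − 2 pole(s) → -40 dB/decade.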